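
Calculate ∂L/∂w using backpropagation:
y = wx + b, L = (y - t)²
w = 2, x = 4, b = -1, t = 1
∂L/∂w = 48

y = wx + b = (2)(4) + -1 = 7
∂L/∂y = 2(y - t) = 2(7 - 1) = 12
∂y/∂w = x = 4
∂L/∂w = ∂L/∂y · ∂y/∂w = 12 × 4 = 48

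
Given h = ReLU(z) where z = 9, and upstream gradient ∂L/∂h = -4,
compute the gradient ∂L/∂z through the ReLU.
∂L/∂z = -4

h = ReLU(9) = 9
Since z > 0: ∂h/∂z = 1
∂L/∂z = ∂L/∂h · ∂h/∂z = -4 × 1 = -4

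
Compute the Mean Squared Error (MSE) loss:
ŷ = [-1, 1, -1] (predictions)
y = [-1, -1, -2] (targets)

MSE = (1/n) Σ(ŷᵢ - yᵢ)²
MSE = 1.667

MSE = (1/3)((-1--1)² + (1--1)² + (-1--2)²) = (1/3)(0 + 4 + 1) = 1.667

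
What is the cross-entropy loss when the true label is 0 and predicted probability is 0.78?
L = 1.514

L = -0·log(0.78) - 1·log(0.22) = -log(0.22) = 1.514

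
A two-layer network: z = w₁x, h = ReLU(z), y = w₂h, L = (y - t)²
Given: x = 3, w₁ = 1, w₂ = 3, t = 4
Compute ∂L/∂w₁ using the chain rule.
∂L/∂w₁ = 90

Forward pass:
z = w₁x = 1×3 = 3
h = ReLU(3) = 3
y = w₂h = 3×3 = 9

Backward pass:
∂L/∂y = 2(y - t) = 2(9 - 4) = 10
∂y/∂h = w₂ = 3
∂h/∂z = 1 (ReLU derivative)
∂z/∂w₁ = x = 3

∂L/∂w₁ = 10 × 3 × 1 × 3 = 90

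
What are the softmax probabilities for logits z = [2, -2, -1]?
p = [0.9362, 0.0171, 0.0466]

exp(z) = [7.389, 0.1353, 0.3679]
Sum = 7.892
p = [0.9362, 0.0171, 0.0466]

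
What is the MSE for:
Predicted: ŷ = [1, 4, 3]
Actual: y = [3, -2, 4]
MSE = 13.67

MSE = (1/3)((1-3)² + (4--2)² + (3-4)²) = (1/3)(4 + 36 + 1) = 13.67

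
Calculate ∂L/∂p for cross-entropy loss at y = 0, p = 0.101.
∂L/∂p = 1.112

∂L/∂p = -y/p + (1-y)/(1-p) = 0 + 1/0.899 = 1.112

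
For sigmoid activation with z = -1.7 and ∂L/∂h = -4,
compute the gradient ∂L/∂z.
∂L/∂z = -0.5224

σ(-1.7) = 0.1545
σ'(-1.7) = σ(-1.7)(1 - σ(-1.7)) = 0.1545 × 0.8455 = 0.1306
∂L/∂z = ∂L/∂h · σ'(z) = -4 × 0.1306 = -0.5224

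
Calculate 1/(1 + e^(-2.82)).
0.9437

sigmoid(2.82) = 1/(1 + e^(-2.82)) = 1/(1 + 0.05961) = 0.9437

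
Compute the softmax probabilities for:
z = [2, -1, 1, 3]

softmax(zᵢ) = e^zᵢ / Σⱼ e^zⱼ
p = [0.2418, 0.012, 0.0889, 0.6572]

exp(z) = [7.389, 0.3679, 2.718, 20.09]
Sum = 30.56
p = [0.2418, 0.012, 0.0889, 0.6572]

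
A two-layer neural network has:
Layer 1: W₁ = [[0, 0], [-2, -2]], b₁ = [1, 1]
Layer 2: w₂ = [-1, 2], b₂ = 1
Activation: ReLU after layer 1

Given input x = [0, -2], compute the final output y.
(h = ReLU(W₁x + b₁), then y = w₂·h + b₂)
y = 10

Layer 1 pre-activation: z₁ = [1, 5]
After ReLU: h = [1, 5]
Layer 2 output: y = -1×1 + 2×5 + 1 = 10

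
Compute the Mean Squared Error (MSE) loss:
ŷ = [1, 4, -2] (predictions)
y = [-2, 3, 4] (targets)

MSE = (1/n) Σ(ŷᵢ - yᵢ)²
MSE = 15.33

MSE = (1/3)((1--2)² + (4-3)² + (-2-4)²) = (1/3)(9 + 1 + 36) = 15.33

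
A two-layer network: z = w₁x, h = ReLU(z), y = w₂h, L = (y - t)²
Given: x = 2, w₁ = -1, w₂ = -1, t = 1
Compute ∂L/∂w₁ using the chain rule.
∂L/∂w₁ = 0

Forward pass:
z = w₁x = -1×2 = -2
h = ReLU(-2) = 0
y = w₂h = -1×0 = 0

Backward pass:
∂L/∂y = 2(y - t) = 2(0 - 1) = -2
∂y/∂h = w₂ = -1
∂h/∂z = 0 (ReLU derivative)
∂z/∂w₁ = x = 2

∂L/∂w₁ = -2 × -1 × 0 × 2 = 0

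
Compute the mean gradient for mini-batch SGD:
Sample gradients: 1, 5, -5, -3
Average gradient = -0.5

Average = (1/4)(1 + 5 + -5 + -3) = -2/4 = -0.5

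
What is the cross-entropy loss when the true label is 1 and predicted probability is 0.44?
L = 0.821

L = -1·log(0.44) - 0·log(0.56) = -log(0.44) = 0.821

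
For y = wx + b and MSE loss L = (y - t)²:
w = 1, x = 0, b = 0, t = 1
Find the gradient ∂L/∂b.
∂L/∂b = -2

y = wx + b = (1)(0) + 0 = 0
∂L/∂y = 2(y - t) = 2(0 - 1) = -2
∂y/∂b = 1
∂L/∂b = ∂L/∂y · ∂y/∂b = -2 × 1 = -2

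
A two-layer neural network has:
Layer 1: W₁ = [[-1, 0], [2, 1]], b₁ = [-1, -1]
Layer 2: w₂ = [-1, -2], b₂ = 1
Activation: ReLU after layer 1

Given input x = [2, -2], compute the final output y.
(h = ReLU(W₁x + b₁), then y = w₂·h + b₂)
y = -1

Layer 1 pre-activation: z₁ = [-3, 1]
After ReLU: h = [0, 1]
Layer 2 output: y = -1×0 + -2×1 + 1 = -1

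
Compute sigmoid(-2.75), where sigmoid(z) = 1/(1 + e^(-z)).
0.06009

sigmoid(-2.75) = 1/(1 + e^(2.75)) = 1/(1 + 15.64) = 0.06009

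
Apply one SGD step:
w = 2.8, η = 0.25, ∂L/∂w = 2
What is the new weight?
w_new = 2.3

w_new = w - η·∂L/∂w = 2.8 - 0.25×(2) = 2.8 - (0.5) = 2.3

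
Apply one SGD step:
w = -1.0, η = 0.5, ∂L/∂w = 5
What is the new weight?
w_new = -3.5

w_new = w - η·∂L/∂w = -1.0 - 0.5×(5) = -1.0 - (2.5) = -3.5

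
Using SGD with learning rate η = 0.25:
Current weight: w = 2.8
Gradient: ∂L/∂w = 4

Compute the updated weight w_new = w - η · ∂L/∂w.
w_new = 1.8

w_new = w - η·∂L/∂w = 2.8 - 0.25×(4) = 2.8 - (1) = 1.8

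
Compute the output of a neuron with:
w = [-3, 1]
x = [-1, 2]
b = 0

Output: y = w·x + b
y = 5

y = (-3)(-1) + (1)(2) + 0 = 5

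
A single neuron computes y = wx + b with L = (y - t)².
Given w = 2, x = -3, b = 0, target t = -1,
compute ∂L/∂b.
∂L/∂b = -10

y = wx + b = (2)(-3) + 0 = -6
∂L/∂y = 2(y - t) = 2(-6 - -1) = -10
∂y/∂b = 1
∂L/∂b = ∂L/∂y · ∂y/∂b = -10 × 1 = -10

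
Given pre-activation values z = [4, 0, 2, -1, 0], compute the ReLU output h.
h = [4, 0, 2, 0, 0]

ReLU applied element-wise: max(0,4)=4, max(0,0)=0, max(0,2)=2, max(0,-1)=0, max(0,0)=0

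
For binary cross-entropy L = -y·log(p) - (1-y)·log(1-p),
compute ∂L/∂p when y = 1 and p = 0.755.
∂L/∂p = -1.325

∂L/∂p = -y/p + (1-y)/(1-p) = -1/0.755 + 0 = -1.325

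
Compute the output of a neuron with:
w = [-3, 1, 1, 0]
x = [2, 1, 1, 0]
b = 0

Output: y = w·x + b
y = -4

y = (-3)(2) + (1)(1) + (1)(1) + (0)(0) + 0 = -4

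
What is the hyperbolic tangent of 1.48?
0.9015

tanh(1.48) = (e^(1.48) - e^(-1.48))/(e^(1.48) + e^(-1.48)) = 0.9015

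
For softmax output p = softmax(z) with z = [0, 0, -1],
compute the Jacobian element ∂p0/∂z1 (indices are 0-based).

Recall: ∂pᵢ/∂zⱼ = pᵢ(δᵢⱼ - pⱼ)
∂p0/∂z1 = -0.1784

p = softmax(z) = [0.4223, 0.4223, 0.1554]
p0 = 0.4223, p1 = 0.4223

∂p0/∂z1 = -p0 × p1 = -0.4223 × 0.4223 = -0.1784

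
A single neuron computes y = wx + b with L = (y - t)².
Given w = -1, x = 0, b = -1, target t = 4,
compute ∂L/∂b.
∂L/∂b = -10

y = wx + b = (-1)(0) + -1 = -1
∂L/∂y = 2(y - t) = 2(-1 - 4) = -10
∂y/∂b = 1
∂L/∂b = ∂L/∂y · ∂y/∂b = -10 × 1 = -10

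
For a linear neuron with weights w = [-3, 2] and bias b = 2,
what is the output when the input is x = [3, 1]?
y = -5

y = (-3)(3) + (2)(1) + 2 = -5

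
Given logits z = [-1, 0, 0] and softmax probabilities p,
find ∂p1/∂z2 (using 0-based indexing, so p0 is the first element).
∂p1/∂z2 = -0.1784

p = softmax(z) = [0.1554, 0.4223, 0.4223]
p1 = 0.4223, p2 = 0.4223

∂p1/∂z2 = -p1 × p2 = -0.4223 × 0.4223 = -0.1784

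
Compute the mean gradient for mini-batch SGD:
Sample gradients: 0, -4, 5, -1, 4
Average gradient = 0.8

Average = (1/5)(0 + -4 + 5 + -1 + 4) = 4/5 = 0.8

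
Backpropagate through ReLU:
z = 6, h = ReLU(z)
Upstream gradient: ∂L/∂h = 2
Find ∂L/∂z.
∂L/∂z = 2

h = ReLU(6) = 6
Since z > 0: ∂h/∂z = 1
∂L/∂z = ∂L/∂h · ∂h/∂z = 2 × 1 = 2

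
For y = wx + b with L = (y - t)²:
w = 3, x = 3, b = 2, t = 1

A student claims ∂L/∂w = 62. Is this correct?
Incorrect

y = (3)(3) + 2 = 11
∂L/∂y = 2(y - t) = 2(11 - 1) = 20
∂y/∂w = x = 3
∂L/∂w = 20 × 3 = 60

Claimed value: 62
Incorrect: The correct gradient is 60.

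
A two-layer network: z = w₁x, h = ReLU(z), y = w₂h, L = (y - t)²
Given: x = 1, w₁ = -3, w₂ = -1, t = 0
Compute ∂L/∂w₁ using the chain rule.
∂L/∂w₁ = 0

Forward pass:
z = w₁x = -3×1 = -3
h = ReLU(-3) = 0
y = w₂h = -1×0 = 0

Backward pass:
∂L/∂y = 2(y - t) = 2(0 - 0) = 0
∂y/∂h = w₂ = -1
∂h/∂z = 0 (ReLU derivative)
∂z/∂w₁ = x = 1

∂L/∂w₁ = 0 × -1 × 0 × 1 = 0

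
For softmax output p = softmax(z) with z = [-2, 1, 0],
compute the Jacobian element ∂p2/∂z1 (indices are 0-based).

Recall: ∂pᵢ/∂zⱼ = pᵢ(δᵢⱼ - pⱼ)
∂p2/∂z1 = -0.183

p = softmax(z) = [0.03512, 0.7054, 0.2595]
p2 = 0.2595, p1 = 0.7054

∂p2/∂z1 = -p2 × p1 = -0.2595 × 0.7054 = -0.183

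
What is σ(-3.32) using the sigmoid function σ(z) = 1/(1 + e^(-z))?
0.03489

sigmoid(-3.32) = 1/(1 + e^(3.32)) = 1/(1 + 27.66) = 0.03489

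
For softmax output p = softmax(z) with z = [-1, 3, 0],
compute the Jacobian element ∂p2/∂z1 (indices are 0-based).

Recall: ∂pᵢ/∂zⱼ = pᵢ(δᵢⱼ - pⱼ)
∂p2/∂z1 = -0.04364

p = softmax(z) = [0.01715, 0.9362, 0.04661]
p2 = 0.04661, p1 = 0.9362

∂p2/∂z1 = -p2 × p1 = -0.04661 × 0.9362 = -0.04364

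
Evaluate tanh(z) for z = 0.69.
0.598

tanh(0.69) = (e^(0.69) - e^(-0.69))/(e^(0.69) + e^(-0.69)) = 0.598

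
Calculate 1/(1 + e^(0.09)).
0.4775

sigmoid(-0.09) = 1/(1 + e^(0.09)) = 1/(1 + 1.094) = 0.4775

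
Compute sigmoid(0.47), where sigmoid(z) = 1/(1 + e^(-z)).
0.6154

sigmoid(0.47) = 1/(1 + e^(-0.47)) = 1/(1 + 0.625) = 0.6154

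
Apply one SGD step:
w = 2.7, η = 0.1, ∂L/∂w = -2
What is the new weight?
w_new = 2.9

w_new = w - η·∂L/∂w = 2.7 - 0.1×(-2) = 2.7 - (-0.2) = 2.9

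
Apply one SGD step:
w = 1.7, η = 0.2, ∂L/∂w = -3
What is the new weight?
w_new = 2.3

w_new = w - η·∂L/∂w = 1.7 - 0.2×(-3) = 1.7 - (-0.6) = 2.3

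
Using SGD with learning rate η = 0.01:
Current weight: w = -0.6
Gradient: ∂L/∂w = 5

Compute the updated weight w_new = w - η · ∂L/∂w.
w_new = -0.65

w_new = w - η·∂L/∂w = -0.6 - 0.01×(5) = -0.6 - (0.05) = -0.65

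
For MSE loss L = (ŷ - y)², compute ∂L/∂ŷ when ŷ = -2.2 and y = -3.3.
∂L/∂ŷ = 2.2

∂L/∂ŷ = 2(ŷ - y) = 2(-2.2 - -3.3) = 2(1.1) = 2.2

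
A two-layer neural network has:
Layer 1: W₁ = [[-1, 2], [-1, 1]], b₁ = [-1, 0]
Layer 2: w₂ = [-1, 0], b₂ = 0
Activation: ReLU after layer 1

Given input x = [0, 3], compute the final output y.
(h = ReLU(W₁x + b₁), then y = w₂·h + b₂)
y = -5

Layer 1 pre-activation: z₁ = [5, 3]
After ReLU: h = [5, 3]
Layer 2 output: y = -1×5 + 0×3 + 0 = -5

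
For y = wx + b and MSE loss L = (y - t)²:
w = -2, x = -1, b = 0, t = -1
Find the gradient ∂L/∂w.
∂L/∂w = -6

y = wx + b = (-2)(-1) + 0 = 2
∂L/∂y = 2(y - t) = 2(2 - -1) = 6
∂y/∂w = x = -1
∂L/∂w = ∂L/∂y · ∂y/∂w = 6 × -1 = -6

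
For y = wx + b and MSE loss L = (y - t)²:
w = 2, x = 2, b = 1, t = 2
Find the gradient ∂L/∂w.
∂L/∂w = 12

y = wx + b = (2)(2) + 1 = 5
∂L/∂y = 2(y - t) = 2(5 - 2) = 6
∂y/∂w = x = 2
∂L/∂w = ∂L/∂y · ∂y/∂w = 6 × 2 = 12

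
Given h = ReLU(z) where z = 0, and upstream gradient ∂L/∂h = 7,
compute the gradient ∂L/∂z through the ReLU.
∂L/∂z = 0

h = ReLU(0) = 0
At z = 0: ∂h/∂z = 0 (by convention)
∂L/∂z = ∂L/∂h · ∂h/∂z = 7 × 0 = 0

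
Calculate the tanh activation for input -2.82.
-0.9929

tanh(-2.82) = (e^(-2.82) - e^(2.82))/(e^(-2.82) + e^(2.82)) = -0.9929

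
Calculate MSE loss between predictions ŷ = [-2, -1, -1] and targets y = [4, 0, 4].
MSE = 20.67

MSE = (1/3)((-2-4)² + (-1-0)² + (-1-4)²) = (1/3)(36 + 1 + 25) = 20.67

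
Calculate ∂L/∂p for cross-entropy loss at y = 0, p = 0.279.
∂L/∂p = 1.387

∂L/∂p = -y/p + (1-y)/(1-p) = 0 + 1/0.721 = 1.387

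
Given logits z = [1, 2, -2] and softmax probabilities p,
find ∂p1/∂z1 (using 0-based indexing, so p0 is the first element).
∂p1/∂z1 = 0.201

p = softmax(z) = [0.2654, 0.7214, 0.01321]
p1 = 0.7214

∂p1/∂z1 = p1(1 - p1) = 0.7214 × (1 - 0.7214) = 0.201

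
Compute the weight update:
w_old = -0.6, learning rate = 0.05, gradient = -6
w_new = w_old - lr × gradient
w_new = -0.3

w_new = w - η·∂L/∂w = -0.6 - 0.05×(-6) = -0.6 - (-0.3) = -0.3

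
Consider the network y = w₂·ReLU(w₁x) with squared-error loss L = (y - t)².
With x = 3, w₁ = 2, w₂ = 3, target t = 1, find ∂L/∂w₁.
∂L/∂w₁ = 306

Forward pass:
z = w₁x = 2×3 = 6
h = ReLU(6) = 6
y = w₂h = 3×6 = 18

Backward pass:
∂L/∂y = 2(y - t) = 2(18 - 1) = 34
∂y/∂h = w₂ = 3
∂h/∂z = 1 (ReLU derivative)
∂z/∂w₁ = x = 3

∂L/∂w₁ = 34 × 3 × 1 × 3 = 306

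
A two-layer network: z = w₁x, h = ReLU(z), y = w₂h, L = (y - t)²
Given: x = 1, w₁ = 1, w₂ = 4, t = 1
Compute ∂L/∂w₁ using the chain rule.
∂L/∂w₁ = 24

Forward pass:
z = w₁x = 1×1 = 1
h = ReLU(1) = 1
y = w₂h = 4×1 = 4

Backward pass:
∂L/∂y = 2(y - t) = 2(4 - 1) = 6
∂y/∂h = w₂ = 4
∂h/∂z = 1 (ReLU derivative)
∂z/∂w₁ = x = 1

∂L/∂w₁ = 6 × 4 × 1 × 1 = 24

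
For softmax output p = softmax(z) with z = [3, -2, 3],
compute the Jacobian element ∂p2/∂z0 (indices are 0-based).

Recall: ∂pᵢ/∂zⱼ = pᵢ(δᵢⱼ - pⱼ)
∂p2/∂z0 = -0.2483

p = softmax(z) = [0.4983, 0.003358, 0.4983]
p2 = 0.4983, p0 = 0.4983

∂p2/∂z0 = -p2 × p0 = -0.4983 × 0.4983 = -0.2483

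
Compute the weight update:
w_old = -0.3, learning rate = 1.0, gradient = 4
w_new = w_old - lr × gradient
w_new = -4.3

w_new = w - η·∂L/∂w = -0.3 - 1.0×(4) = -0.3 - (4) = -4.3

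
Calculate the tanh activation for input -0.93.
-0.7306

tanh(-0.93) = (e^(-0.93) - e^(0.93))/(e^(-0.93) + e^(0.93)) = -0.7306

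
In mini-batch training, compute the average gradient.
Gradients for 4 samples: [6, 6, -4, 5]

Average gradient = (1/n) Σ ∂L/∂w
Average gradient = 3.25

Average = (1/4)(6 + 6 + -4 + 5) = 13/4 = 3.25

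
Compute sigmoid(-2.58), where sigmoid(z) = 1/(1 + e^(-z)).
0.07044

sigmoid(-2.58) = 1/(1 + e^(2.58)) = 1/(1 + 13.2) = 0.07044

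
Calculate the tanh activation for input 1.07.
0.7895

tanh(1.07) = (e^(1.07) - e^(-1.07))/(e^(1.07) + e^(-1.07)) = 0.7895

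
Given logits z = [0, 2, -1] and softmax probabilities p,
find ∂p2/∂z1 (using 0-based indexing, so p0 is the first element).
∂p2/∂z1 = -0.03545

p = softmax(z) = [0.1142, 0.8438, 0.04201]
p2 = 0.04201, p1 = 0.8438

∂p2/∂z1 = -p2 × p1 = -0.04201 × 0.8438 = -0.03545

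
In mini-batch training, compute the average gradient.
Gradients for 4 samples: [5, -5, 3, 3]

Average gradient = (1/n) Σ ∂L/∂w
Average gradient = 1.5

Average = (1/4)(5 + -5 + 3 + 3) = 6/4 = 1.5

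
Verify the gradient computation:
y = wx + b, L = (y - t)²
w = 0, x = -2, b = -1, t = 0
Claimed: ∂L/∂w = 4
Correct

y = (0)(-2) + -1 = -1
∂L/∂y = 2(y - t) = 2(-1 - 0) = -2
∂y/∂w = x = -2
∂L/∂w = -2 × -2 = 4

Claimed value: 4
Correct: The correct gradient is 4.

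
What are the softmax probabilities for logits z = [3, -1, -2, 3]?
p = [0.4938, 0.009, 0.0033, 0.4938]

exp(z) = [20.09, 0.3679, 0.1353, 20.09]
Sum = 40.67
p = [0.4938, 0.009, 0.0033, 0.4938]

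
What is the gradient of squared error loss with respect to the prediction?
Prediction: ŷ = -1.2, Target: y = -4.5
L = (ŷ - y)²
∂L/∂ŷ = 6.6

∂L/∂ŷ = 2(ŷ - y) = 2(-1.2 - -4.5) = 2(3.3) = 6.6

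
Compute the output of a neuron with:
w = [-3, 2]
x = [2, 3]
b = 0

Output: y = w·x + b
y = 0

y = (-3)(2) + (2)(3) + 0 = 0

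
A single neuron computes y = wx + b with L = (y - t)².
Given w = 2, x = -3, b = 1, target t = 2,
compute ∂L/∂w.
∂L/∂w = 42

y = wx + b = (2)(-3) + 1 = -5
∂L/∂y = 2(y - t) = 2(-5 - 2) = -14
∂y/∂w = x = -3
∂L/∂w = ∂L/∂y · ∂y/∂w = -14 × -3 = 42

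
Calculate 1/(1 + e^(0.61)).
0.3521

sigmoid(-0.61) = 1/(1 + e^(0.61)) = 1/(1 + 1.84) = 0.3521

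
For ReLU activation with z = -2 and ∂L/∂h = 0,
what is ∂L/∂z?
∂L/∂z = 0

h = ReLU(-2) = 0
Since z < 0: ∂h/∂z = 0
∂L/∂z = ∂L/∂h · ∂h/∂z = 0 × 0 = 0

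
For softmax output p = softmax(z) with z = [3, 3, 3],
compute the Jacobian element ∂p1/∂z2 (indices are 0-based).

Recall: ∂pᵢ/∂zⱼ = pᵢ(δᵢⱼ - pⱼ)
∂p1/∂z2 = -0.1111

p = softmax(z) = [0.3333, 0.3333, 0.3333]
p1 = 0.3333, p2 = 0.3333

∂p1/∂z2 = -p1 × p2 = -0.3333 × 0.3333 = -0.1111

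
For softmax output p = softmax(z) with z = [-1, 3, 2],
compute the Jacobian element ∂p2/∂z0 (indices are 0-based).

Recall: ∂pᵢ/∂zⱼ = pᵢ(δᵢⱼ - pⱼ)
∂p2/∂z0 = -0.003507

p = softmax(z) = [0.01321, 0.7214, 0.2654]
p2 = 0.2654, p0 = 0.01321

∂p2/∂z0 = -p2 × p0 = -0.2654 × 0.01321 = -0.003507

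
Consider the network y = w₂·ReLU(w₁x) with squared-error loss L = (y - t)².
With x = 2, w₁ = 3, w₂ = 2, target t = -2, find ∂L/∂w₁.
∂L/∂w₁ = 112

Forward pass:
z = w₁x = 3×2 = 6
h = ReLU(6) = 6
y = w₂h = 2×6 = 12

Backward pass:
∂L/∂y = 2(y - t) = 2(12 - -2) = 28
∂y/∂h = w₂ = 2
∂h/∂z = 1 (ReLU derivative)
∂z/∂w₁ = x = 2

∂L/∂w₁ = 28 × 2 × 1 × 2 = 112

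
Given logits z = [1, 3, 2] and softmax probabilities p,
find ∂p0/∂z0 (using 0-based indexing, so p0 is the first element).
∂p0/∂z0 = 0.08193

p = softmax(z) = [0.09003, 0.6652, 0.2447]
p0 = 0.09003

∂p0/∂z0 = p0(1 - p0) = 0.09003 × (1 - 0.09003) = 0.08193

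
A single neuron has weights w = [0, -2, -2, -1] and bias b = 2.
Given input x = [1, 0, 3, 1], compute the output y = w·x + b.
y = -5

y = (0)(1) + (-2)(0) + (-2)(3) + (-1)(1) + 2 = -5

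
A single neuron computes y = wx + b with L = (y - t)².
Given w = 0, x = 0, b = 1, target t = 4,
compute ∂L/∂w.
∂L/∂w = 0

y = wx + b = (0)(0) + 1 = 1
∂L/∂y = 2(y - t) = 2(1 - 4) = -6
∂y/∂w = x = 0
∂L/∂w = ∂L/∂y · ∂y/∂w = -6 × 0 = 0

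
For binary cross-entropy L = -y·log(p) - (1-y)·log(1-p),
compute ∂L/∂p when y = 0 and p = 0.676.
∂L/∂p = 3.086

∂L/∂p = -y/p + (1-y)/(1-p) = 0 + 1/0.324 = 3.086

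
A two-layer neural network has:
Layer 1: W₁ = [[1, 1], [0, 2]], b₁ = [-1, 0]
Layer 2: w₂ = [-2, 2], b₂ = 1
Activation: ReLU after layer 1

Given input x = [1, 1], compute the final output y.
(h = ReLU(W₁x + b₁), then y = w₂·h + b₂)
y = 3

Layer 1 pre-activation: z₁ = [1, 2]
After ReLU: h = [1, 2]
Layer 2 output: y = -2×1 + 2×2 + 1 = 3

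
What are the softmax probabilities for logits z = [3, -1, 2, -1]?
p = [0.712, 0.013, 0.2619, 0.013]

exp(z) = [20.09, 0.3679, 7.389, 0.3679]
Sum = 28.21
p = [0.712, 0.013, 0.2619, 0.013]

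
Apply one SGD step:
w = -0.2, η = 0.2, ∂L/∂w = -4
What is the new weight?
w_new = 0.6

w_new = w - η·∂L/∂w = -0.2 - 0.2×(-4) = -0.2 - (-0.8) = 0.6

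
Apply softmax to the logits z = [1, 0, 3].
p = [0.1142, 0.042, 0.8438]

exp(z) = [2.718, 1, 20.09]
Sum = 23.8
p = [0.1142, 0.042, 0.8438]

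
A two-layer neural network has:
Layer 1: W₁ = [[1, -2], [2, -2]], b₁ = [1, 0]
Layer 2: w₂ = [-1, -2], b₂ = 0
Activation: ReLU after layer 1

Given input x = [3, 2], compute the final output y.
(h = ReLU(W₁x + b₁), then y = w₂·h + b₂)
y = -4

Layer 1 pre-activation: z₁ = [0, 2]
After ReLU: h = [0, 2]
Layer 2 output: y = -1×0 + -2×2 + 0 = -4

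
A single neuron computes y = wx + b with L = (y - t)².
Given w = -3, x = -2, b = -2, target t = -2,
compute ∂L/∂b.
∂L/∂b = 12

y = wx + b = (-3)(-2) + -2 = 4
∂L/∂y = 2(y - t) = 2(4 - -2) = 12
∂y/∂b = 1
∂L/∂b = ∂L/∂y · ∂y/∂b = 12 × 1 = 12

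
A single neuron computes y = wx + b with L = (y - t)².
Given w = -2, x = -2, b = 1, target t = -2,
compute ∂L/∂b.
∂L/∂b = 14

y = wx + b = (-2)(-2) + 1 = 5
∂L/∂y = 2(y - t) = 2(5 - -2) = 14
∂y/∂b = 1
∂L/∂b = ∂L/∂y · ∂y/∂b = 14 × 1 = 14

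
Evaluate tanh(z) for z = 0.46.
0.4301

tanh(0.46) = (e^(0.46) - e^(-0.46))/(e^(0.46) + e^(-0.46)) = 0.4301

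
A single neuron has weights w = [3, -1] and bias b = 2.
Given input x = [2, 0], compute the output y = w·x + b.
y = 8

y = (3)(2) + (-1)(0) + 2 = 8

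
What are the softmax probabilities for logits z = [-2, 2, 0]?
p = [0.0159, 0.8668, 0.1173]

exp(z) = [0.1353, 7.389, 1]
Sum = 8.524
p = [0.0159, 0.8668, 0.1173]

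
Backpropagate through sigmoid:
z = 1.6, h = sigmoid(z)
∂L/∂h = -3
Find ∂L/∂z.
∂L/∂z = -0.4193

σ(1.6) = 0.832
σ'(1.6) = σ(1.6)(1 - σ(1.6)) = 0.832 × 0.168 = 0.1398
∂L/∂z = ∂L/∂h · σ'(z) = -3 × 0.1398 = -0.4193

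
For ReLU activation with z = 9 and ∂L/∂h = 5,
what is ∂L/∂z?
∂L/∂z = 5

h = ReLU(9) = 9
Since z > 0: ∂h/∂z = 1
∂L/∂z = ∂L/∂h · ∂h/∂z = 5 × 1 = 5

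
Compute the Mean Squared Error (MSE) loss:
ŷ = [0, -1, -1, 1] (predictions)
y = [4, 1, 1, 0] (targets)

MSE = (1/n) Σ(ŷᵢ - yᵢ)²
MSE = 6.25

MSE = (1/4)((0-4)² + (-1-1)² + (-1-1)² + (1-0)²) = (1/4)(16 + 4 + 4 + 1) = 6.25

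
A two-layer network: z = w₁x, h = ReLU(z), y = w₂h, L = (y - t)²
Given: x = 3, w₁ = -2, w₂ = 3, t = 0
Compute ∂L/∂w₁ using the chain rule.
∂L/∂w₁ = 0

Forward pass:
z = w₁x = -2×3 = -6
h = ReLU(-6) = 0
y = w₂h = 3×0 = 0

Backward pass:
∂L/∂y = 2(y - t) = 2(0 - 0) = 0
∂y/∂h = w₂ = 3
∂h/∂z = 0 (ReLU derivative)
∂z/∂w₁ = x = 3

∂L/∂w₁ = 0 × 3 × 0 × 3 = 0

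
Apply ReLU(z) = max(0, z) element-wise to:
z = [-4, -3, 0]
h = [0, 0, 0]

ReLU applied element-wise: max(0,-4)=0, max(0,-3)=0, max(0,0)=0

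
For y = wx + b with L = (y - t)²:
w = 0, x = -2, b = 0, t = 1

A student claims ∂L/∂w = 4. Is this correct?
Correct

y = (0)(-2) + 0 = 0
∂L/∂y = 2(y - t) = 2(0 - 1) = -2
∂y/∂w = x = -2
∂L/∂w = -2 × -2 = 4

Claimed value: 4
Correct: The correct gradient is 4.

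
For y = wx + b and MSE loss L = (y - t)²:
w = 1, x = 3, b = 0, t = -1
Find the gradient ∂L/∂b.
∂L/∂b = 8

y = wx + b = (1)(3) + 0 = 3
∂L/∂y = 2(y - t) = 2(3 - -1) = 8
∂y/∂b = 1
∂L/∂b = ∂L/∂y · ∂y/∂b = 8 × 1 = 8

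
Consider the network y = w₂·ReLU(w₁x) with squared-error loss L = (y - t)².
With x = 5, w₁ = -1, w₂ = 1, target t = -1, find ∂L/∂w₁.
∂L/∂w₁ = 0

Forward pass:
z = w₁x = -1×5 = -5
h = ReLU(-5) = 0
y = w₂h = 1×0 = 0

Backward pass:
∂L/∂y = 2(y - t) = 2(0 - -1) = 2
∂y/∂h = w₂ = 1
∂h/∂z = 0 (ReLU derivative)
∂z/∂w₁ = x = 5

∂L/∂w₁ = 2 × 1 × 0 × 5 = 0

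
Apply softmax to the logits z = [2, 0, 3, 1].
p = [0.2369, 0.0321, 0.6439, 0.0871]

exp(z) = [7.389, 1, 20.09, 2.718]
Sum = 31.19
p = [0.2369, 0.0321, 0.6439, 0.0871]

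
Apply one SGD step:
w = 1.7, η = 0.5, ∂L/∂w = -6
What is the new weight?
w_new = 4.7

w_new = w - η·∂L/∂w = 1.7 - 0.5×(-6) = 1.7 - (-3) = 4.7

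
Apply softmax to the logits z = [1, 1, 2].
p = [0.2119, 0.2119, 0.5761]

exp(z) = [2.718, 2.718, 7.389]
Sum = 12.83
p = [0.2119, 0.2119, 0.5761]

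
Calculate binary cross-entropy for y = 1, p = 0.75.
L = 0.2877

L = -1·log(0.75) - 0·log(0.25) = -log(0.75) = 0.2877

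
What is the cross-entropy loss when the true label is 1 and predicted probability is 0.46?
L = 0.7765

L = -1·log(0.46) - 0·log(0.54) = -log(0.46) = 0.7765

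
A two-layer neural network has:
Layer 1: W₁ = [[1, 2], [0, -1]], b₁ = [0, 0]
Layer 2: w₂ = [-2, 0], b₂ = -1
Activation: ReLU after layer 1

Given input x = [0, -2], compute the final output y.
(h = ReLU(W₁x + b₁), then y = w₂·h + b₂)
y = -1

Layer 1 pre-activation: z₁ = [-4, 2]
After ReLU: h = [0, 2]
Layer 2 output: y = -2×0 + 0×2 + -1 = -1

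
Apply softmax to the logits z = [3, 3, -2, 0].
p = [0.4863, 0.4863, 0.0033, 0.0242]

exp(z) = [20.09, 20.09, 0.1353, 1]
Sum = 41.31
p = [0.4863, 0.4863, 0.0033, 0.0242]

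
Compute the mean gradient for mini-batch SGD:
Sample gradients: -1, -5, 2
Average gradient = -1.333

Average = (1/3)(-1 + -5 + 2) = -4/3 = -1.333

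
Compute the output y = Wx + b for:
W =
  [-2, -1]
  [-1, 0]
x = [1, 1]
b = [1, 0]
y = [-2, -1]

Wx = [-2×1 + -1×1, -1×1 + 0×1]
   = [-3, -1]
y = Wx + b = [-3 + 1, -1 + 0] = [-2, -1]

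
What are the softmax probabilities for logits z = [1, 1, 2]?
p = [0.2119, 0.2119, 0.5761]

exp(z) = [2.718, 2.718, 7.389]
Sum = 12.83
p = [0.2119, 0.2119, 0.5761]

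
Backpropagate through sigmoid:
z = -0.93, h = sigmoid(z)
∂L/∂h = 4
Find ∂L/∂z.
∂L/∂z = 0.8115

σ(-0.93) = 0.2829
σ'(-0.93) = σ(-0.93)(1 - σ(-0.93)) = 0.2829 × 0.7171 = 0.2029
∂L/∂z = ∂L/∂h · σ'(z) = 4 × 0.2029 = 0.8115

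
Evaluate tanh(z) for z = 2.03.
0.9661

tanh(2.03) = (e^(2.03) - e^(-2.03))/(e^(2.03) + e^(-2.03)) = 0.9661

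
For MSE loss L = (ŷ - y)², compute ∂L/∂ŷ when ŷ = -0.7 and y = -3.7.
∂L/∂ŷ = 6.0

∂L/∂ŷ = 2(ŷ - y) = 2(-0.7 - -3.7) = 2(3.0) = 6.0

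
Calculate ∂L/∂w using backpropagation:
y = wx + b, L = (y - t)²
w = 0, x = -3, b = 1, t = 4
∂L/∂w = 18

y = wx + b = (0)(-3) + 1 = 1
∂L/∂y = 2(y - t) = 2(1 - 4) = -6
∂y/∂w = x = -3
∂L/∂w = ∂L/∂y · ∂y/∂w = -6 × -3 = 18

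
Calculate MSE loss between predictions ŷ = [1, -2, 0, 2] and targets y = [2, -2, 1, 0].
MSE = 1.5

MSE = (1/4)((1-2)² + (-2--2)² + (0-1)² + (2-0)²) = (1/4)(1 + 0 + 1 + 4) = 1.5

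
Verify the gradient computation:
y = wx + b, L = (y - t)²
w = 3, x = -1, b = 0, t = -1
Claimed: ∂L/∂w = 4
Correct

y = (3)(-1) + 0 = -3
∂L/∂y = 2(y - t) = 2(-3 - -1) = -4
∂y/∂w = x = -1
∂L/∂w = -4 × -1 = 4

Claimed value: 4
Correct: The correct gradient is 4.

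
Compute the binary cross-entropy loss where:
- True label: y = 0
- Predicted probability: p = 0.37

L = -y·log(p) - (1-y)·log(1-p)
L = 0.462

L = -0·log(0.37) - 1·log(0.63) = -log(0.63) = 0.462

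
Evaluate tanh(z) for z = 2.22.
0.9767

tanh(2.22) = (e^(2.22) - e^(-2.22))/(e^(2.22) + e^(-2.22)) = 0.9767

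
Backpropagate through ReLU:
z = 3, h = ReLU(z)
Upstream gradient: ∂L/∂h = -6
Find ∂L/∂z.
∂L/∂z = -6

h = ReLU(3) = 3
Since z > 0: ∂h/∂z = 1
∂L/∂z = ∂L/∂h · ∂h/∂z = -6 × 1 = -6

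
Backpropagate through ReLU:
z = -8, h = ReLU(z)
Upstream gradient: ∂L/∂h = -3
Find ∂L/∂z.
∂L/∂z = 0

h = ReLU(-8) = 0
Since z < 0: ∂h/∂z = 0
∂L/∂z = ∂L/∂h · ∂h/∂z = -3 × 0 = 0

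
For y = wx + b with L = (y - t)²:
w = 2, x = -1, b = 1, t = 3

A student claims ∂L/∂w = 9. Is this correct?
Incorrect

y = (2)(-1) + 1 = -1
∂L/∂y = 2(y - t) = 2(-1 - 3) = -8
∂y/∂w = x = -1
∂L/∂w = -8 × -1 = 8

Claimed value: 9
Incorrect: The correct gradient is 8.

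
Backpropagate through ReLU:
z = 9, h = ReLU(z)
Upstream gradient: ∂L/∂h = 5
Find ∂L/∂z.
∂L/∂z = 5

h = ReLU(9) = 9
Since z > 0: ∂h/∂z = 1
∂L/∂z = ∂L/∂h · ∂h/∂z = 5 × 1 = 5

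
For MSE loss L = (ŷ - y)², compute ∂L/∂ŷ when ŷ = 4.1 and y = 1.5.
∂L/∂ŷ = 5.2

∂L/∂ŷ = 2(ŷ - y) = 2(4.1 - 1.5) = 2(2.6) = 5.2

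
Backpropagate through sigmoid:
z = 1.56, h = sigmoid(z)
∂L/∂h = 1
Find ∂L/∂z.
∂L/∂z = 0.1435

σ(1.56) = 0.8264
σ'(1.56) = σ(1.56)(1 - σ(1.56)) = 0.8264 × 0.1736 = 0.1435
∂L/∂z = ∂L/∂h · σ'(z) = 1 × 0.1435 = 0.1435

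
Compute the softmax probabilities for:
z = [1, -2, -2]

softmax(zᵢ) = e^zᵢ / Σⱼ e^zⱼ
p = [0.9094, 0.0453, 0.0453]

exp(z) = [2.718, 0.1353, 0.1353]
Sum = 2.989
p = [0.9094, 0.0453, 0.0453]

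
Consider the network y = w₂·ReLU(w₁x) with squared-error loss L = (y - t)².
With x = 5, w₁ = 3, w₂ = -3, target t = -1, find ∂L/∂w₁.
∂L/∂w₁ = 1320

Forward pass:
z = w₁x = 3×5 = 15
h = ReLU(15) = 15
y = w₂h = -3×15 = -45

Backward pass:
∂L/∂y = 2(y - t) = 2(-45 - -1) = -88
∂y/∂h = w₂ = -3
∂h/∂z = 1 (ReLU derivative)
∂z/∂w₁ = x = 5

∂L/∂w₁ = -88 × -3 × 1 × 5 = 1320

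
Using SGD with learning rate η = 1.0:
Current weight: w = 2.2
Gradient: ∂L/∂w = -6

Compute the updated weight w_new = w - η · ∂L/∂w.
w_new = 8.2

w_new = w - η·∂L/∂w = 2.2 - 1.0×(-6) = 2.2 - (-6) = 8.2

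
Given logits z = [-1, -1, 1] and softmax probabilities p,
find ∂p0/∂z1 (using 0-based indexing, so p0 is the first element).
∂p0/∂z1 = -0.01134

p = softmax(z) = [0.1065, 0.1065, 0.787]
p0 = 0.1065, p1 = 0.1065

∂p0/∂z1 = -p0 × p1 = -0.1065 × 0.1065 = -0.01134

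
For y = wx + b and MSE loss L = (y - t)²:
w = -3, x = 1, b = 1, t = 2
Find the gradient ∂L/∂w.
∂L/∂w = -8

y = wx + b = (-3)(1) + 1 = -2
∂L/∂y = 2(y - t) = 2(-2 - 2) = -8
∂y/∂w = x = 1
∂L/∂w = ∂L/∂y · ∂y/∂w = -8 × 1 = -8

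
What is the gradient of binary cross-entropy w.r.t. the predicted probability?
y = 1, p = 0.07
∂L/∂p = -14.29

∂L/∂p = -y/p + (1-y)/(1-p) = -1/0.07 + 0 = -14.29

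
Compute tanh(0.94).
0.7352

tanh(0.94) = (e^(0.94) - e^(-0.94))/(e^(0.94) + e^(-0.94)) = 0.7352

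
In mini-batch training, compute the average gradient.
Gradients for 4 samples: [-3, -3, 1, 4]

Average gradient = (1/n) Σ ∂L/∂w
Average gradient = -0.25

Average = (1/4)(-3 + -3 + 1 + 4) = -1/4 = -0.25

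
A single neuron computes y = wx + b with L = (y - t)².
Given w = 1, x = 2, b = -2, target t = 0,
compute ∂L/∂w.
∂L/∂w = 0

y = wx + b = (1)(2) + -2 = 0
∂L/∂y = 2(y - t) = 2(0 - 0) = 0
∂y/∂w = x = 2
∂L/∂w = ∂L/∂y · ∂y/∂w = 0 × 2 = 0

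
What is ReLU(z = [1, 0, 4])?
h = [1, 0, 4]

ReLU applied element-wise: max(0,1)=1, max(0,0)=0, max(0,4)=4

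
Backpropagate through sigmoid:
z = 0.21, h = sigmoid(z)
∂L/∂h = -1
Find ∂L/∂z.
∂L/∂z = -0.2473

σ(0.21) = 0.5523
σ'(0.21) = σ(0.21)(1 - σ(0.21)) = 0.5523 × 0.4477 = 0.2473
∂L/∂z = ∂L/∂h · σ'(z) = -1 × 0.2473 = -0.2473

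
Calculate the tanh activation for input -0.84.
-0.6858

tanh(-0.84) = (e^(-0.84) - e^(0.84))/(e^(-0.84) + e^(0.84)) = -0.6858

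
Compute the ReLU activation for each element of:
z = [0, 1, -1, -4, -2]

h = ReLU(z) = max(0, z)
h = [0, 1, 0, 0, 0]

ReLU applied element-wise: max(0,0)=0, max(0,1)=1, max(0,-1)=0, max(0,-4)=0, max(0,-2)=0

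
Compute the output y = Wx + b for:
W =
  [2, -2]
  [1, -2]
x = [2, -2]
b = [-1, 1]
y = [7, 7]

Wx = [2×2 + -2×-2, 1×2 + -2×-2]
   = [8, 6]
y = Wx + b = [8 + -1, 6 + 1] = [7, 7]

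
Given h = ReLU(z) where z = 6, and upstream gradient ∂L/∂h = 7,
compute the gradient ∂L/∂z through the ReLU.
∂L/∂z = 7

h = ReLU(6) = 6
Since z > 0: ∂h/∂z = 1
∂L/∂z = ∂L/∂h · ∂h/∂z = 7 × 1 = 7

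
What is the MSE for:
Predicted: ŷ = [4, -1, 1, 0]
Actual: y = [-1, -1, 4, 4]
MSE = 12.5

MSE = (1/4)((4--1)² + (-1--1)² + (1-4)² + (0-4)²) = (1/4)(25 + 0 + 9 + 16) = 12.5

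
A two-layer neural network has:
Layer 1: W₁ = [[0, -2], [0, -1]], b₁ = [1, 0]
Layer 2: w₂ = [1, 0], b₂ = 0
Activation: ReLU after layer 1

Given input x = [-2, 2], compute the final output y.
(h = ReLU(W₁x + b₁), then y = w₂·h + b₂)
y = 0

Layer 1 pre-activation: z₁ = [-3, -2]
After ReLU: h = [0, 0]
Layer 2 output: y = 1×0 + 0×0 + 0 = 0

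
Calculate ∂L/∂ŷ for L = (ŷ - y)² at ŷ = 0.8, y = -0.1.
∂L/∂ŷ = 1.8

∂L/∂ŷ = 2(ŷ - y) = 2(0.8 - -0.1) = 2(0.9) = 1.8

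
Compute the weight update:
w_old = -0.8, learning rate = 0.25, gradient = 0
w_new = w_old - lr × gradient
w_new = -0.8

w_new = w - η·∂L/∂w = -0.8 - 0.25×(0) = -0.8 - (0) = -0.8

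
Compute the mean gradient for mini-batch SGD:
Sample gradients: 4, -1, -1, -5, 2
Average gradient = -0.2

Average = (1/5)(4 + -1 + -1 + -5 + 2) = -1/5 = -0.2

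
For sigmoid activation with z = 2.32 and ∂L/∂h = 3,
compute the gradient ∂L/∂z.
∂L/∂z = 0.2444

σ(2.32) = 0.9105
σ'(2.32) = σ(2.32)(1 - σ(2.32)) = 0.9105 × 0.08948 = 0.08147
∂L/∂z = ∂L/∂h · σ'(z) = 3 × 0.08147 = 0.2444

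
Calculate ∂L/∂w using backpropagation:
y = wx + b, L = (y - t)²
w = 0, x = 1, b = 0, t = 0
∂L/∂w = 0

y = wx + b = (0)(1) + 0 = 0
∂L/∂y = 2(y - t) = 2(0 - 0) = 0
∂y/∂w = x = 1
∂L/∂w = ∂L/∂y · ∂y/∂w = 0 × 1 = 0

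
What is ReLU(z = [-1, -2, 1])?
h = [0, 0, 1]

ReLU applied element-wise: max(0,-1)=0, max(0,-2)=0, max(0,1)=1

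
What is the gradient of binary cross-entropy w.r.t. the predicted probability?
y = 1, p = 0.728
∂L/∂p = -1.374

∂L/∂p = -y/p + (1-y)/(1-p) = -1/0.728 + 0 = -1.374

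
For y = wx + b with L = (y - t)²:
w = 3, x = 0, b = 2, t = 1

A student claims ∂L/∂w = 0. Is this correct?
Correct

y = (3)(0) + 2 = 2
∂L/∂y = 2(y - t) = 2(2 - 1) = 2
∂y/∂w = x = 0
∂L/∂w = 2 × 0 = 0

Claimed value: 0
Correct: The correct gradient is 0.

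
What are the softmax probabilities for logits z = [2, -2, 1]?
p = [0.7214, 0.0132, 0.2654]

exp(z) = [7.389, 0.1353, 2.718]
Sum = 10.24
p = [0.7214, 0.0132, 0.2654]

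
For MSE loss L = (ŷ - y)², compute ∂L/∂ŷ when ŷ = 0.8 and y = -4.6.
∂L/∂ŷ = 10.8

∂L/∂ŷ = 2(ŷ - y) = 2(0.8 - -4.6) = 2(5.4) = 10.8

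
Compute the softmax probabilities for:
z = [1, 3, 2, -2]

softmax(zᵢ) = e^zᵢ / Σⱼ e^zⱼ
p = [0.0896, 0.6623, 0.2436, 0.0045]

exp(z) = [2.718, 20.09, 7.389, 0.1353]
Sum = 30.33
p = [0.0896, 0.6623, 0.2436, 0.0045]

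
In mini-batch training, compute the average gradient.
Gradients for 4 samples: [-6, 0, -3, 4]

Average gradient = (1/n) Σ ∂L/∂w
Average gradient = -1.25

Average = (1/4)(-6 + 0 + -3 + 4) = -5/4 = -1.25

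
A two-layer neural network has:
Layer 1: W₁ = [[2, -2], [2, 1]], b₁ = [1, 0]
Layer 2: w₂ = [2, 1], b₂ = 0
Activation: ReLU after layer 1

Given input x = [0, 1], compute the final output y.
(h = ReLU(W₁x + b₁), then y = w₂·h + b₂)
y = 1

Layer 1 pre-activation: z₁ = [-1, 1]
After ReLU: h = [0, 1]
Layer 2 output: y = 2×0 + 1×1 + 0 = 1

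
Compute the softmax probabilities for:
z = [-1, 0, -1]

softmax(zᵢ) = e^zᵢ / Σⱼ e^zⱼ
p = [0.2119, 0.5761, 0.2119]

exp(z) = [0.3679, 1, 0.3679]
Sum = 1.736
p = [0.2119, 0.5761, 0.2119]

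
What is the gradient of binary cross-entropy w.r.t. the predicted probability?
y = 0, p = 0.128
∂L/∂p = 1.147

∂L/∂p = -y/p + (1-y)/(1-p) = 0 + 1/0.872 = 1.147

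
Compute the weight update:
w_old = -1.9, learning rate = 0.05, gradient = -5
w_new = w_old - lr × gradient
w_new = -1.65

w_new = w - η·∂L/∂w = -1.9 - 0.05×(-5) = -1.9 - (-0.25) = -1.65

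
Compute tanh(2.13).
0.9721

tanh(2.13) = (e^(2.13) - e^(-2.13))/(e^(2.13) + e^(-2.13)) = 0.9721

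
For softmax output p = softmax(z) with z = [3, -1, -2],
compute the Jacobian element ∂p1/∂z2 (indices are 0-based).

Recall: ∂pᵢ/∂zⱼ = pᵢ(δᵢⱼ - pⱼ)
∂p1/∂z2 = -0.0001175

p = softmax(z) = [0.9756, 0.01787, 0.006573]
p1 = 0.01787, p2 = 0.006573

∂p1/∂z2 = -p1 × p2 = -0.01787 × 0.006573 = -0.0001175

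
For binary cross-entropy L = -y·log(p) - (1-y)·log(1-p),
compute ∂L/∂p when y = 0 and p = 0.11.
∂L/∂p = 1.124

∂L/∂p = -y/p + (1-y)/(1-p) = 0 + 1/0.89 = 1.124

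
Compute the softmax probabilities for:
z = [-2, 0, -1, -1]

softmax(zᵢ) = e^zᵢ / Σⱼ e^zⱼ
p = [0.0723, 0.5344, 0.1966, 0.1966]

exp(z) = [0.1353, 1, 0.3679, 0.3679]
Sum = 1.871
p = [0.0723, 0.5344, 0.1966, 0.1966]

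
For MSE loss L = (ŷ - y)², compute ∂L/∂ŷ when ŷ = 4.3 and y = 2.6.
∂L/∂ŷ = 3.4

∂L/∂ŷ = 2(ŷ - y) = 2(4.3 - 2.6) = 2(1.7) = 3.4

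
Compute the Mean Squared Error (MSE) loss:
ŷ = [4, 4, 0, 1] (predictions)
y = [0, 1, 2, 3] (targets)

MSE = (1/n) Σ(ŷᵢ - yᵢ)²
MSE = 8.25

MSE = (1/4)((4-0)² + (4-1)² + (0-2)² + (1-3)²) = (1/4)(16 + 9 + 4 + 4) = 8.25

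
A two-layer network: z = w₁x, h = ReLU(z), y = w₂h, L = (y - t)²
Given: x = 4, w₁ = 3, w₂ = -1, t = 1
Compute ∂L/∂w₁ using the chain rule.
∂L/∂w₁ = 104

Forward pass:
z = w₁x = 3×4 = 12
h = ReLU(12) = 12
y = w₂h = -1×12 = -12

Backward pass:
∂L/∂y = 2(y - t) = 2(-12 - 1) = -26
∂y/∂h = w₂ = -1
∂h/∂z = 1 (ReLU derivative)
∂z/∂w₁ = x = 4

∂L/∂w₁ = -26 × -1 × 1 × 4 = 104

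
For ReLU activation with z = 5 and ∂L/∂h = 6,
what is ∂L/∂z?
∂L/∂z = 6

h = ReLU(5) = 5
Since z > 0: ∂h/∂z = 1
∂L/∂z = ∂L/∂h · ∂h/∂z = 6 × 1 = 6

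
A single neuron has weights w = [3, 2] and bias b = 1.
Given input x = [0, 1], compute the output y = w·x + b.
y = 3

y = (3)(0) + (2)(1) + 1 = 3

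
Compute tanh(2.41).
0.984

tanh(2.41) = (e^(2.41) - e^(-2.41))/(e^(2.41) + e^(-2.41)) = 0.984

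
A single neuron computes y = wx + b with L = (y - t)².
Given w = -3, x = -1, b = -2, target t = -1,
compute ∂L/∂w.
∂L/∂w = -4

y = wx + b = (-3)(-1) + -2 = 1
∂L/∂y = 2(y - t) = 2(1 - -1) = 4
∂y/∂w = x = -1
∂L/∂w = ∂L/∂y · ∂y/∂w = 4 × -1 = -4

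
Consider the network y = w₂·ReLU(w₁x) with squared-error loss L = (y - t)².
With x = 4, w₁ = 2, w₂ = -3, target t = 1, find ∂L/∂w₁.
∂L/∂w₁ = 600

Forward pass:
z = w₁x = 2×4 = 8
h = ReLU(8) = 8
y = w₂h = -3×8 = -24

Backward pass:
∂L/∂y = 2(y - t) = 2(-24 - 1) = -50
∂y/∂h = w₂ = -3
∂h/∂z = 1 (ReLU derivative)
∂z/∂w₁ = x = 4

∂L/∂w₁ = -50 × -3 × 1 × 4 = 600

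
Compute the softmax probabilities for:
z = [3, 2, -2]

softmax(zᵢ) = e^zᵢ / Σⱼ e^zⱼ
p = [0.7275, 0.2676, 0.0049]

exp(z) = [20.09, 7.389, 0.1353]
Sum = 27.61
p = [0.7275, 0.2676, 0.0049]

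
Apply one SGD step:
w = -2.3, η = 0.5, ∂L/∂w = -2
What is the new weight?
w_new = -1.3

w_new = w - η·∂L/∂w = -2.3 - 0.5×(-2) = -2.3 - (-1) = -1.3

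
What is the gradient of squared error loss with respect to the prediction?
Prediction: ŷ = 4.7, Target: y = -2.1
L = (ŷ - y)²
∂L/∂ŷ = 13.6

∂L/∂ŷ = 2(ŷ - y) = 2(4.7 - -2.1) = 2(6.8) = 13.6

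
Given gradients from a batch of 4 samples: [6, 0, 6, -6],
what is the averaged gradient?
Average gradient = 1.5

Average = (1/4)(6 + 0 + 6 + -6) = 6/4 = 1.5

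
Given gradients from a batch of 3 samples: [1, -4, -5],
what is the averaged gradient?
Average gradient = -2.667

Average = (1/3)(1 + -4 + -5) = -8/3 = -2.667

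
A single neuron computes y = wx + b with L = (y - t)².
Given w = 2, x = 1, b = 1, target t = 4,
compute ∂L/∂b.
∂L/∂b = -2

y = wx + b = (2)(1) + 1 = 3
∂L/∂y = 2(y - t) = 2(3 - 4) = -2
∂y/∂b = 1
∂L/∂b = ∂L/∂y · ∂y/∂b = -2 × 1 = -2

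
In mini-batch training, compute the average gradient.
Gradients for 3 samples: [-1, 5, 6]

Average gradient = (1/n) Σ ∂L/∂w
Average gradient = 3.333

Average = (1/3)(-1 + 5 + 6) = 10/3 = 3.333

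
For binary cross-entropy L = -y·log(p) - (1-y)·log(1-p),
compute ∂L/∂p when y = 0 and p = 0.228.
∂L/∂p = 1.295

∂L/∂p = -y/p + (1-y)/(1-p) = 0 + 1/0.772 = 1.295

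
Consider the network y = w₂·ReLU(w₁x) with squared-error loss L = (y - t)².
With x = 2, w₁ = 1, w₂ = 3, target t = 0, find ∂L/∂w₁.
∂L/∂w₁ = 72

Forward pass:
z = w₁x = 1×2 = 2
h = ReLU(2) = 2
y = w₂h = 3×2 = 6

Backward pass:
∂L/∂y = 2(y - t) = 2(6 - 0) = 12
∂y/∂h = w₂ = 3
∂h/∂z = 1 (ReLU derivative)
∂z/∂w₁ = x = 2

∂L/∂w₁ = 12 × 3 × 1 × 2 = 72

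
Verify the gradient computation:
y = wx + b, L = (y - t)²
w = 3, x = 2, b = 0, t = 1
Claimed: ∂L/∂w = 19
Incorrect

y = (3)(2) + 0 = 6
∂L/∂y = 2(y - t) = 2(6 - 1) = 10
∂y/∂w = x = 2
∂L/∂w = 10 × 2 = 20

Claimed value: 19
Incorrect: The correct gradient is 20.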